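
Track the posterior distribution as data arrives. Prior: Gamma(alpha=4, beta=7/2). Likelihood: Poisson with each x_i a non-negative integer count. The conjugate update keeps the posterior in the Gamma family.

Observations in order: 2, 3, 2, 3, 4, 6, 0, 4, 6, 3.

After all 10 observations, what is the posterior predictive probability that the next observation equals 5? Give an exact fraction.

obs 1: x=2 → posterior Gamma(6, 9/2)
obs 2: x=3 → posterior Gamma(9, 11/2)
obs 3: x=2 → posterior Gamma(11, 13/2)
obs 4: x=3 → posterior Gamma(14, 15/2)
obs 5: x=4 → posterior Gamma(18, 17/2)
obs 6: x=6 → posterior Gamma(24, 19/2)
obs 7: x=0 → posterior Gamma(24, 21/2)
obs 8: x=4 → posterior Gamma(28, 23/2)
obs 9: x=6 → posterior Gamma(34, 25/2)
obs 10: x=3 → posterior Gamma(37, 27/2)

2189383203349529921611487903876179846673272769111392439664192/26346074268992142099064516382762907506814419719803282255713641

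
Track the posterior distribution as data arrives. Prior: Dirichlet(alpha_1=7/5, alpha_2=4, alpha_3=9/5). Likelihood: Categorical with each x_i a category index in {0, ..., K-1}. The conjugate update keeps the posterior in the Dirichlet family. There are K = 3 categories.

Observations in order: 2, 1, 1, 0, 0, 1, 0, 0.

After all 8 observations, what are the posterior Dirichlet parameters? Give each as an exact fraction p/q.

alpha_1=27/5, alpha_2=7, alpha_3=14/5

obs 1: x=2 → posterior Dirichlet(7/5, 4, 14/5)
obs 2: x=1 → posterior Dirichlet(7/5, 5, 14/5)
obs 3: x=1 → posterior Dirichlet(7/5, 6, 14/5)
obs 4: x=0 → posterior Dirichlet(12/5, 6, 14/5)
obs 5: x=0 → posterior Dirichlet(17/5, 6, 14/5)
obs 6: x=1 → posterior Dirichlet(17/5, 7, 14/5)
obs 7: x=0 → posterior Dirichlet(22/5, 7, 14/5)
obs 8: x=0 → posterior Dirichlet(27/5, 7, 14/5)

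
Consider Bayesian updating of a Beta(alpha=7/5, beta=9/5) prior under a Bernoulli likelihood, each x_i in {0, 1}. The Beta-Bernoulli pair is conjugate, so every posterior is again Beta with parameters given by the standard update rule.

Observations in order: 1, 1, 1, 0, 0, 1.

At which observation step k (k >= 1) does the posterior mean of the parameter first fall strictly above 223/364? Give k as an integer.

k = 2

obs 1: x=1 → posterior Beta(12/5, 9/5)
obs 2: x=1 → posterior Beta(17/5, 9/5)
obs 3: x=1 → posterior Beta(22/5, 9/5)
obs 4: x=0 → posterior Beta(22/5, 14/5)
obs 5: x=0 → posterior Beta(22/5, 19/5)
obs 6: x=1 → posterior Beta(27/5, 19/5)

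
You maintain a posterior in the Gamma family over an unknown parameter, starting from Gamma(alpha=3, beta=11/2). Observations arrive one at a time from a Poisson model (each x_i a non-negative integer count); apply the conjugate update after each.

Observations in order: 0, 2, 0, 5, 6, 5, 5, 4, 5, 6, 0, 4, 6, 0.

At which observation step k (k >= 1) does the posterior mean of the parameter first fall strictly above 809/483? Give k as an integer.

obs 1: x=0 → posterior Gamma(3, 13/2)
obs 2: x=2 → posterior Gamma(5, 15/2)
obs 3: x=0 → posterior Gamma(5, 17/2)
obs 4: x=5 → posterior Gamma(10, 19/2)
obs 5: x=6 → posterior Gamma(16, 21/2)
obs 6: x=5 → posterior Gamma(21, 23/2)
obs 7: x=5 → posterior Gamma(26, 25/2)
obs 8: x=4 → posterior Gamma(30, 27/2)
obs 9: x=5 → posterior Gamma(35, 29/2)
obs 10: x=6 → posterior Gamma(41, 31/2)
obs 11: x=0 → posterior Gamma(41, 33/2)
obs 12: x=4 → posterior Gamma(45, 35/2)
obs 13: x=6 → posterior Gamma(51, 37/2)
obs 14: x=0 → posterior Gamma(51, 39/2)

k = 6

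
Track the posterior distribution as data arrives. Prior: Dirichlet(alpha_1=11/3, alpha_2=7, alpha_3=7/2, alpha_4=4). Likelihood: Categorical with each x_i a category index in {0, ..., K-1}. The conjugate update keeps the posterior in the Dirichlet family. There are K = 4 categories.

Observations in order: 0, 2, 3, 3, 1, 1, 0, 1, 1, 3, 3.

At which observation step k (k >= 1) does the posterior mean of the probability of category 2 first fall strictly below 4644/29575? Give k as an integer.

k = 11

obs 1: x=0 → posterior Dirichlet(14/3, 7, 7/2, 4)
obs 2: x=2 → posterior Dirichlet(14/3, 7, 9/2, 4)
obs 3: x=3 → posterior Dirichlet(14/3, 7, 9/2, 5)
obs 4: x=3 → posterior Dirichlet(14/3, 7, 9/2, 6)
obs 5: x=1 → posterior Dirichlet(14/3, 8, 9/2, 6)
obs 6: x=1 → posterior Dirichlet(14/3, 9, 9/2, 6)
obs 7: x=0 → posterior Dirichlet(17/3, 9, 9/2, 6)
obs 8: x=1 → posterior Dirichlet(17/3, 10, 9/2, 6)
obs 9: x=1 → posterior Dirichlet(17/3, 11, 9/2, 6)
obs 10: x=3 → posterior Dirichlet(17/3, 11, 9/2, 7)
obs 11: x=3 → posterior Dirichlet(17/3, 11, 9/2, 8)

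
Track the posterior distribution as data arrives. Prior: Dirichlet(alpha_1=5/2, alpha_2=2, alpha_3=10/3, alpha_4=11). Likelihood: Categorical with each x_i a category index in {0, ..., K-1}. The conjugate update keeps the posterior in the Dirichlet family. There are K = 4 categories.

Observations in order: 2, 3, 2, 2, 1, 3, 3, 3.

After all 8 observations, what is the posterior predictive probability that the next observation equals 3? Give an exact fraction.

90/161

obs 1: x=2 → posterior Dirichlet(5/2, 2, 13/3, 11)
obs 2: x=3 → posterior Dirichlet(5/2, 2, 13/3, 12)
obs 3: x=2 → posterior Dirichlet(5/2, 2, 16/3, 12)
obs 4: x=2 → posterior Dirichlet(5/2, 2, 19/3, 12)
obs 5: x=1 → posterior Dirichlet(5/2, 3, 19/3, 12)
obs 6: x=3 → posterior Dirichlet(5/2, 3, 19/3, 13)
obs 7: x=3 → posterior Dirichlet(5/2, 3, 19/3, 14)
obs 8: x=3 → posterior Dirichlet(5/2, 3, 19/3, 15)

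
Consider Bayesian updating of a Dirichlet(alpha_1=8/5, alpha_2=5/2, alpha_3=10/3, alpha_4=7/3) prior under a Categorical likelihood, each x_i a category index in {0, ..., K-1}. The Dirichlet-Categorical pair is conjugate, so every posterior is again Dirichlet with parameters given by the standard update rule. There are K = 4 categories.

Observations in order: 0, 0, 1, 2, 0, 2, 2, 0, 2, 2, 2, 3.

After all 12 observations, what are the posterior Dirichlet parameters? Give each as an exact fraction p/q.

alpha_1=28/5, alpha_2=7/2, alpha_3=28/3, alpha_4=10/3

obs 1: x=0 → posterior Dirichlet(13/5, 5/2, 10/3, 7/3)
obs 2: x=0 → posterior Dirichlet(18/5, 5/2, 10/3, 7/3)
obs 3: x=1 → posterior Dirichlet(18/5, 7/2, 10/3, 7/3)
obs 4: x=2 → posterior Dirichlet(18/5, 7/2, 13/3, 7/3)
obs 5: x=0 → posterior Dirichlet(23/5, 7/2, 13/3, 7/3)
obs 6: x=2 → posterior Dirichlet(23/5, 7/2, 16/3, 7/3)
obs 7: x=2 → posterior Dirichlet(23/5, 7/2, 19/3, 7/3)
obs 8: x=0 → posterior Dirichlet(28/5, 7/2, 19/3, 7/3)
obs 9: x=2 → posterior Dirichlet(28/5, 7/2, 22/3, 7/3)
obs 10: x=2 → posterior Dirichlet(28/5, 7/2, 25/3, 7/3)
obs 11: x=2 → posterior Dirichlet(28/5, 7/2, 28/3, 7/3)
obs 12: x=3 → posterior Dirichlet(28/5, 7/2, 28/3, 10/3)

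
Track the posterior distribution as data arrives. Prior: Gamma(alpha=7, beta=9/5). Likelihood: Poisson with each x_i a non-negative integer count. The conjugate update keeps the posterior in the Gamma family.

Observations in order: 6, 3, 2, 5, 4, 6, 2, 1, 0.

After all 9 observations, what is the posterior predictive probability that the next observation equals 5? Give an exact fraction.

obs 1: x=6 → posterior Gamma(13, 14/5)
obs 2: x=3 → posterior Gamma(16, 19/5)
obs 3: x=2 → posterior Gamma(18, 24/5)
obs 4: x=5 → posterior Gamma(23, 29/5)
obs 5: x=4 → posterior Gamma(27, 34/5)
obs 6: x=6 → posterior Gamma(33, 39/5)
obs 7: x=2 → posterior Gamma(35, 44/5)
obs 8: x=1 → posterior Gamma(36, 49/5)
obs 9: x=0 → posterior Gamma(36, 54/5)

477811445975505521864572366110151629820935007145365320598544606822400000/4026544260778454664077647409942063131187042636557740968242223069597210459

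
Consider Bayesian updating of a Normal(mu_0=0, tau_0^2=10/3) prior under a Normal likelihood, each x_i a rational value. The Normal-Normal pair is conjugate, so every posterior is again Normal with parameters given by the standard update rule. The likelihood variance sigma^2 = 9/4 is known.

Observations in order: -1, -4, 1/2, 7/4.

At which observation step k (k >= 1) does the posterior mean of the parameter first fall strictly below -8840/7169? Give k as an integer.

k = 2

obs 1: x=-1 → posterior Normal(-40/67, 90/67)
obs 2: x=-4 → posterior Normal(-200/107, 90/107)
obs 3: x=1/2 → posterior Normal(-60/49, 30/49)
obs 4: x=7/4 → posterior Normal(-10/17, 90/187)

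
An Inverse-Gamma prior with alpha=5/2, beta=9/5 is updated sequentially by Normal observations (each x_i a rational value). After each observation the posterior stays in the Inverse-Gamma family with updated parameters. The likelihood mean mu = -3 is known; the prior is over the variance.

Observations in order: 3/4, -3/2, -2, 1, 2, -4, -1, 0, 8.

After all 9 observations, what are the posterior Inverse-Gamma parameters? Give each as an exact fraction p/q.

obs 1: x=3/4 → posterior Inverse-Gamma(3, 1413/160)
obs 2: x=-3/2 → posterior Inverse-Gamma(7/2, 1593/160)
obs 3: x=-2 → posterior Inverse-Gamma(4, 1673/160)
obs 4: x=1 → posterior Inverse-Gamma(9/2, 2953/160)
obs 5: x=2 → posterior Inverse-Gamma(5, 4953/160)
obs 6: x=-4 → posterior Inverse-Gamma(11/2, 5033/160)
obs 7: x=-1 → posterior Inverse-Gamma(6, 5353/160)
obs 8: x=0 → posterior Inverse-Gamma(13/2, 6073/160)
obs 9: x=8 → posterior Inverse-Gamma(7, 15753/160)

alpha=7, beta=15753/160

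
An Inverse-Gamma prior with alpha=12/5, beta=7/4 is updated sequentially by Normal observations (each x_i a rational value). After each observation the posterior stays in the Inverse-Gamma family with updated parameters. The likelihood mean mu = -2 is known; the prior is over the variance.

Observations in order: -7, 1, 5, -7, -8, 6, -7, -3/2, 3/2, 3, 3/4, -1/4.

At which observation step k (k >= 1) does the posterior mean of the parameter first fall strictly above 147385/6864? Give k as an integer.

obs 1: x=-7 → posterior Inverse-Gamma(29/10, 57/4)
obs 2: x=1 → posterior Inverse-Gamma(17/5, 75/4)
obs 3: x=5 → posterior Inverse-Gamma(39/10, 173/4)
obs 4: x=-7 → posterior Inverse-Gamma(22/5, 223/4)
obs 5: x=-8 → posterior Inverse-Gamma(49/10, 295/4)
obs 6: x=6 → posterior Inverse-Gamma(27/5, 423/4)
obs 7: x=-7 → posterior Inverse-Gamma(59/10, 473/4)
obs 8: x=-3/2 → posterior Inverse-Gamma(32/5, 947/8)
obs 9: x=3/2 → posterior Inverse-Gamma(69/10, 249/2)
obs 10: x=3 → posterior Inverse-Gamma(37/5, 137)
obs 11: x=3/4 → posterior Inverse-Gamma(79/10, 4505/32)
obs 12: x=-1/4 → posterior Inverse-Gamma(42/5, 2277/16)

k = 6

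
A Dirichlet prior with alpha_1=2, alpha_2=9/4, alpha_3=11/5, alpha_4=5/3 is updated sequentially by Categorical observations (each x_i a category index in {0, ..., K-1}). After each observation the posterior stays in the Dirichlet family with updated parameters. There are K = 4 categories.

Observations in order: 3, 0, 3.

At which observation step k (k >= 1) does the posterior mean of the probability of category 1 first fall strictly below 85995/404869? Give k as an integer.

k = 3

obs 1: x=3 → posterior Dirichlet(2, 9/4, 11/5, 8/3)
obs 2: x=0 → posterior Dirichlet(3, 9/4, 11/5, 8/3)
obs 3: x=3 → posterior Dirichlet(3, 9/4, 11/5, 11/3)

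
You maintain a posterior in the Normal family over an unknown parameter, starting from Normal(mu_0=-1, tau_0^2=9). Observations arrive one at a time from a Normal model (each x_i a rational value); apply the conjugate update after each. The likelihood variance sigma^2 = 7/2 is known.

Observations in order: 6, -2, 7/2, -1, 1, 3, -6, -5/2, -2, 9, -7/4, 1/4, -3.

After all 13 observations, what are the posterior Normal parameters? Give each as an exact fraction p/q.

obs 1: x=6 → posterior Normal(101/25, 63/25)
obs 2: x=-2 → posterior Normal(65/43, 63/43)
obs 3: x=7/2 → posterior Normal(128/61, 63/61)
obs 4: x=-1 → posterior Normal(110/79, 63/79)
obs 5: x=1 → posterior Normal(128/97, 63/97)
obs 6: x=3 → posterior Normal(182/115, 63/115)
obs 7: x=-6 → posterior Normal(74/133, 9/19)
obs 8: x=-5/2 → posterior Normal(29/151, 63/151)
obs 9: x=-2 → posterior Normal(-7/169, 63/169)
obs 10: x=9 → posterior Normal(155/187, 63/187)
obs 11: x=-7/4 → posterior Normal(247/410, 63/205)
obs 12: x=1/4 → posterior Normal(128/223, 63/223)
obs 13: x=-3 → posterior Normal(74/241, 63/241)

mu_0=74/241, tau_0^2=63/241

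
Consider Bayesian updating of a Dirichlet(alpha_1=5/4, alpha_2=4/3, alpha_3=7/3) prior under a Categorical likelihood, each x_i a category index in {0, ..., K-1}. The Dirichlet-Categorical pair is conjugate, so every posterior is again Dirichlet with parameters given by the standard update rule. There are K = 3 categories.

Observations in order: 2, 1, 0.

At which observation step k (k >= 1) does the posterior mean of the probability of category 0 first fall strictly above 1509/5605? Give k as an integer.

k = 3

obs 1: x=2 → posterior Dirichlet(5/4, 4/3, 10/3)
obs 2: x=1 → posterior Dirichlet(5/4, 7/3, 10/3)
obs 3: x=0 → posterior Dirichlet(9/4, 7/3, 10/3)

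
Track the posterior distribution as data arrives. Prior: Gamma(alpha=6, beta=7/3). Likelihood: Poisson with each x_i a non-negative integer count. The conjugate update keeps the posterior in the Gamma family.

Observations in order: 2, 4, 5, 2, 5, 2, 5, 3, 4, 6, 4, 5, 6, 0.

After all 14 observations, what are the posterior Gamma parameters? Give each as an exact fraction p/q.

obs 1: x=2 → posterior Gamma(8, 10/3)
obs 2: x=4 → posterior Gamma(12, 13/3)
obs 3: x=5 → posterior Gamma(17, 16/3)
obs 4: x=2 → posterior Gamma(19, 19/3)
obs 5: x=5 → posterior Gamma(24, 22/3)
obs 6: x=2 → posterior Gamma(26, 25/3)
obs 7: x=5 → posterior Gamma(31, 28/3)
obs 8: x=3 → posterior Gamma(34, 31/3)
obs 9: x=4 → posterior Gamma(38, 34/3)
obs 10: x=6 → posterior Gamma(44, 37/3)
obs 11: x=4 → posterior Gamma(48, 40/3)
obs 12: x=5 → posterior Gamma(53, 43/3)
obs 13: x=6 → posterior Gamma(59, 46/3)
obs 14: x=0 → posterior Gamma(59, 49/3)

alpha=59, beta=49/3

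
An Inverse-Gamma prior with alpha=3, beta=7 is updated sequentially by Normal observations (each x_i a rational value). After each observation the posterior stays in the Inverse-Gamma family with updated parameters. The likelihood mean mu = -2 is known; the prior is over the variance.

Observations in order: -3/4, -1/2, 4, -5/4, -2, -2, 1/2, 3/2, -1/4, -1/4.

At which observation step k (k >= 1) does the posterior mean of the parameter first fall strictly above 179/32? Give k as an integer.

k = 3

obs 1: x=-3/4 → posterior Inverse-Gamma(7/2, 249/32)
obs 2: x=-1/2 → posterior Inverse-Gamma(4, 285/32)
obs 3: x=4 → posterior Inverse-Gamma(9/2, 861/32)
obs 4: x=-5/4 → posterior Inverse-Gamma(5, 435/16)
obs 5: x=-2 → posterior Inverse-Gamma(11/2, 435/16)
obs 6: x=-2 → posterior Inverse-Gamma(6, 435/16)
obs 7: x=1/2 → posterior Inverse-Gamma(13/2, 485/16)
obs 8: x=3/2 → posterior Inverse-Gamma(7, 583/16)
obs 9: x=-1/4 → posterior Inverse-Gamma(15/2, 1215/32)
obs 10: x=-1/4 → posterior Inverse-Gamma(8, 79/2)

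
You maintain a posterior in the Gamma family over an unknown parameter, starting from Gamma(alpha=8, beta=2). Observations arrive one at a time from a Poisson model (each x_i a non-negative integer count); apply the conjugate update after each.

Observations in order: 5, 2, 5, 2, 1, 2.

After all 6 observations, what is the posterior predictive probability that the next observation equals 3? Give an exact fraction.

obs 1: x=5 → posterior Gamma(13, 3)
obs 2: x=2 → posterior Gamma(15, 4)
obs 3: x=5 → posterior Gamma(20, 5)
obs 4: x=2 → posterior Gamma(22, 6)
obs 5: x=1 → posterior Gamma(23, 7)
obs 6: x=2 → posterior Gamma(25, 8)

12278152855461077555609600/58149737003040059690390169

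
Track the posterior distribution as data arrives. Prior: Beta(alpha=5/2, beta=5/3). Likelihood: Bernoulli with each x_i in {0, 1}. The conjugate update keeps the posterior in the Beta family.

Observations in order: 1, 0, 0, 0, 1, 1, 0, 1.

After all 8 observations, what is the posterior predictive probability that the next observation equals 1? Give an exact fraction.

39/73

obs 1: x=1 → posterior Beta(7/2, 5/3)
obs 2: x=0 → posterior Beta(7/2, 8/3)
obs 3: x=0 → posterior Beta(7/2, 11/3)
obs 4: x=0 → posterior Beta(7/2, 14/3)
obs 5: x=1 → posterior Beta(9/2, 14/3)
obs 6: x=1 → posterior Beta(11/2, 14/3)
obs 7: x=0 → posterior Beta(11/2, 17/3)
obs 8: x=1 → posterior Beta(13/2, 17/3)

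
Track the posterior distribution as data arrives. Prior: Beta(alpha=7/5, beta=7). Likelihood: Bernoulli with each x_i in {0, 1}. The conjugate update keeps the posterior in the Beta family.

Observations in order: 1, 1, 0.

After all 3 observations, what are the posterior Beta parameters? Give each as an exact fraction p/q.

alpha=17/5, beta=8

obs 1: x=1 → posterior Beta(12/5, 7)
obs 2: x=1 → posterior Beta(17/5, 7)
obs 3: x=0 → posterior Beta(17/5, 8)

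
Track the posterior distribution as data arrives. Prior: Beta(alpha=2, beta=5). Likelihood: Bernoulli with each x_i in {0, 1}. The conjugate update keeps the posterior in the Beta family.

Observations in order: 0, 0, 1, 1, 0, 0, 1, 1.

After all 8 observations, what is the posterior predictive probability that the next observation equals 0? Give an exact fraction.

3/5

obs 1: x=0 → posterior Beta(2, 6)
obs 2: x=0 → posterior Beta(2, 7)
obs 3: x=1 → posterior Beta(3, 7)
obs 4: x=1 → posterior Beta(4, 7)
obs 5: x=0 → posterior Beta(4, 8)
obs 6: x=0 → posterior Beta(4, 9)
obs 7: x=1 → posterior Beta(5, 9)
obs 8: x=1 → posterior Beta(6, 9)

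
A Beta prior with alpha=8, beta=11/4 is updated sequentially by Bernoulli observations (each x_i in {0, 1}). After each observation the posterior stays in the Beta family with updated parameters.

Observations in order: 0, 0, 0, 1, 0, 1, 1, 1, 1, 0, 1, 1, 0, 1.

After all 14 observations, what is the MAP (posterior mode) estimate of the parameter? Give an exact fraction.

obs 1: x=0 → posterior Beta(8, 15/4)
obs 2: x=0 → posterior Beta(8, 19/4)
obs 3: x=0 → posterior Beta(8, 23/4)
obs 4: x=1 → posterior Beta(9, 23/4)
obs 5: x=0 → posterior Beta(9, 27/4)
obs 6: x=1 → posterior Beta(10, 27/4)
obs 7: x=1 → posterior Beta(11, 27/4)
obs 8: x=1 → posterior Beta(12, 27/4)
obs 9: x=1 → posterior Beta(13, 27/4)
obs 10: x=0 → posterior Beta(13, 31/4)
obs 11: x=1 → posterior Beta(14, 31/4)
obs 12: x=1 → posterior Beta(15, 31/4)
obs 13: x=0 → posterior Beta(15, 35/4)
obs 14: x=1 → posterior Beta(16, 35/4)

60/91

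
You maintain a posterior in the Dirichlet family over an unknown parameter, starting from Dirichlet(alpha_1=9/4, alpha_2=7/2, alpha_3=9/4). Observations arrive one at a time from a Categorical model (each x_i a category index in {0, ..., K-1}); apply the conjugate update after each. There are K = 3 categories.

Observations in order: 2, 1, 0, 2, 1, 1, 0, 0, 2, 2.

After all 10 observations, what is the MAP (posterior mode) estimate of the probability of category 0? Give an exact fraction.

obs 1: x=2 → posterior Dirichlet(9/4, 7/2, 13/4)
obs 2: x=1 → posterior Dirichlet(9/4, 9/2, 13/4)
obs 3: x=0 → posterior Dirichlet(13/4, 9/2, 13/4)
obs 4: x=2 → posterior Dirichlet(13/4, 9/2, 17/4)
obs 5: x=1 → posterior Dirichlet(13/4, 11/2, 17/4)
obs 6: x=1 → posterior Dirichlet(13/4, 13/2, 17/4)
obs 7: x=0 → posterior Dirichlet(17/4, 13/2, 17/4)
obs 8: x=0 → posterior Dirichlet(21/4, 13/2, 17/4)
obs 9: x=2 → posterior Dirichlet(21/4, 13/2, 21/4)
obs 10: x=2 → posterior Dirichlet(21/4, 13/2, 25/4)

17/60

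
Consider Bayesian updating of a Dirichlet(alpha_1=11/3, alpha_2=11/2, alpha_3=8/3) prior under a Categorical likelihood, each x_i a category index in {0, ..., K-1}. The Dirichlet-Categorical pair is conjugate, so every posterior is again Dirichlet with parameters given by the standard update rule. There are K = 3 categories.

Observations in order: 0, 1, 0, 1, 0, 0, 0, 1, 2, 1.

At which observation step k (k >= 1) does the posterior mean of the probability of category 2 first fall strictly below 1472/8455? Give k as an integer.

obs 1: x=0 → posterior Dirichlet(14/3, 11/2, 8/3)
obs 2: x=1 → posterior Dirichlet(14/3, 13/2, 8/3)
obs 3: x=0 → posterior Dirichlet(17/3, 13/2, 8/3)
obs 4: x=1 → posterior Dirichlet(17/3, 15/2, 8/3)
obs 5: x=0 → posterior Dirichlet(20/3, 15/2, 8/3)
obs 6: x=0 → posterior Dirichlet(23/3, 15/2, 8/3)
obs 7: x=0 → posterior Dirichlet(26/3, 15/2, 8/3)
obs 8: x=1 → posterior Dirichlet(26/3, 17/2, 8/3)
obs 9: x=2 → posterior Dirichlet(26/3, 17/2, 11/3)
obs 10: x=1 → posterior Dirichlet(26/3, 19/2, 11/3)

k = 4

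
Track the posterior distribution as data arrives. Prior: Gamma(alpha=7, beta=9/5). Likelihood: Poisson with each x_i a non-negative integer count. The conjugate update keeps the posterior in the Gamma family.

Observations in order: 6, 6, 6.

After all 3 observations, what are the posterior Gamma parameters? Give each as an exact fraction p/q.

alpha=25, beta=24/5

obs 1: x=6 → posterior Gamma(13, 14/5)
obs 2: x=6 → posterior Gamma(19, 19/5)
obs 3: x=6 → posterior Gamma(25, 24/5)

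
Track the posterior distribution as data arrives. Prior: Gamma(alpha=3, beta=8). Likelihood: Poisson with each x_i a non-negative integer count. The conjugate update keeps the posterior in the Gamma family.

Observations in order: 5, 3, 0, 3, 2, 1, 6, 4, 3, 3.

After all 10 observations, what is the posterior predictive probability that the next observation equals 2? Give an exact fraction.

148920857981476969615748797913292988898869248/570658162108627174778971075491512021856922699

obs 1: x=5 → posterior Gamma(8, 9)
obs 2: x=3 → posterior Gamma(11, 10)
obs 3: x=0 → posterior Gamma(11, 11)
obs 4: x=3 → posterior Gamma(14, 12)
obs 5: x=2 → posterior Gamma(16, 13)
obs 6: x=1 → posterior Gamma(17, 14)
obs 7: x=6 → posterior Gamma(23, 15)
obs 8: x=4 → posterior Gamma(27, 16)
obs 9: x=3 → posterior Gamma(30, 17)
obs 10: x=3 → posterior Gamma(33, 18)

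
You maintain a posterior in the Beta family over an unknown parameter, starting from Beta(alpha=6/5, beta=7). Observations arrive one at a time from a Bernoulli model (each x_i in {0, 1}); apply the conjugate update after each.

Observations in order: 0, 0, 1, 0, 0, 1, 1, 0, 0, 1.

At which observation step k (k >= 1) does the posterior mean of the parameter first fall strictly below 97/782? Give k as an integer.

k = 2

obs 1: x=0 → posterior Beta(6/5, 8)
obs 2: x=0 → posterior Beta(6/5, 9)
obs 3: x=1 → posterior Beta(11/5, 9)
obs 4: x=0 → posterior Beta(11/5, 10)
obs 5: x=0 → posterior Beta(11/5, 11)
obs 6: x=1 → posterior Beta(16/5, 11)
obs 7: x=1 → posterior Beta(21/5, 11)
obs 8: x=0 → posterior Beta(21/5, 12)
obs 9: x=0 → posterior Beta(21/5, 13)
obs 10: x=1 → posterior Beta(26/5, 13)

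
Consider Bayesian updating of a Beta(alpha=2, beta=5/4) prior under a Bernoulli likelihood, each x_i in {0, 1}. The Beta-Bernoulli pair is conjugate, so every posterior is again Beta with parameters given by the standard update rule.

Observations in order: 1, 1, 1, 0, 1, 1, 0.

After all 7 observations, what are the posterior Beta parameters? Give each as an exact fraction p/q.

obs 1: x=1 → posterior Beta(3, 5/4)
obs 2: x=1 → posterior Beta(4, 5/4)
obs 3: x=1 → posterior Beta(5, 5/4)
obs 4: x=0 → posterior Beta(5, 9/4)
obs 5: x=1 → posterior Beta(6, 9/4)
obs 6: x=1 → posterior Beta(7, 9/4)
obs 7: x=0 → posterior Beta(7, 13/4)

alpha=7, beta=13/4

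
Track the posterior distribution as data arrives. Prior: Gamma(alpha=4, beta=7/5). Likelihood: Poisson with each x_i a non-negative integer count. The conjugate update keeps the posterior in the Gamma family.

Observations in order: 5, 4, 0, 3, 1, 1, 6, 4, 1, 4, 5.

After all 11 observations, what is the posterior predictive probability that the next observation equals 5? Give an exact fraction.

343158150647587851260007796274971580341147484698794698330532326648945049600000/3320599637338792390138395679894516014416467501897914634827721048533021786850363

obs 1: x=5 → posterior Gamma(9, 12/5)
obs 2: x=4 → posterior Gamma(13, 17/5)
obs 3: x=0 → posterior Gamma(13, 22/5)
obs 4: x=3 → posterior Gamma(16, 27/5)
obs 5: x=1 → posterior Gamma(17, 32/5)
obs 6: x=1 → posterior Gamma(18, 37/5)
obs 7: x=6 → posterior Gamma(24, 42/5)
obs 8: x=4 → posterior Gamma(28, 47/5)
obs 9: x=1 → posterior Gamma(29, 52/5)
obs 10: x=4 → posterior Gamma(33, 57/5)
obs 11: x=5 → posterior Gamma(38, 62/5)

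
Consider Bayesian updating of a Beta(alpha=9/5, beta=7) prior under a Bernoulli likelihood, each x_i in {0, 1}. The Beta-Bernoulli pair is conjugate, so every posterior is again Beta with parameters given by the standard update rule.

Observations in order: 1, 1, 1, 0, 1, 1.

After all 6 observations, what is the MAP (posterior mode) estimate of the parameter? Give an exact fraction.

29/64

obs 1: x=1 → posterior Beta(14/5, 7)
obs 2: x=1 → posterior Beta(19/5, 7)
obs 3: x=1 → posterior Beta(24/5, 7)
obs 4: x=0 → posterior Beta(24/5, 8)
obs 5: x=1 → posterior Beta(29/5, 8)
obs 6: x=1 → posterior Beta(34/5, 8)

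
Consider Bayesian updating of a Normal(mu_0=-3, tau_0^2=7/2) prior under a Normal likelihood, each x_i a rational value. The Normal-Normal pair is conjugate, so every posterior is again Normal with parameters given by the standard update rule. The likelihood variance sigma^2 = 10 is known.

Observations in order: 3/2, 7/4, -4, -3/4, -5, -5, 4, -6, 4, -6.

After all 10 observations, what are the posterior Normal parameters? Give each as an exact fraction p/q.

obs 1: x=3/2 → posterior Normal(-11/6, 70/27)
obs 2: x=7/4 → posterior Normal(-149/136, 35/17)
obs 3: x=-4 → posterior Normal(-261/164, 70/41)
obs 4: x=-3/4 → posterior Normal(-47/32, 35/24)
obs 5: x=-5 → posterior Normal(-211/110, 14/11)
obs 6: x=-5 → posterior Normal(-281/124, 35/31)
obs 7: x=4 → posterior Normal(-75/46, 70/69)
obs 8: x=-6 → posterior Normal(-309/152, 35/38)
obs 9: x=4 → posterior Normal(-253/166, 70/83)
obs 10: x=-6 → posterior Normal(-337/180, 7/9)

mu_0=-337/180, tau_0^2=7/9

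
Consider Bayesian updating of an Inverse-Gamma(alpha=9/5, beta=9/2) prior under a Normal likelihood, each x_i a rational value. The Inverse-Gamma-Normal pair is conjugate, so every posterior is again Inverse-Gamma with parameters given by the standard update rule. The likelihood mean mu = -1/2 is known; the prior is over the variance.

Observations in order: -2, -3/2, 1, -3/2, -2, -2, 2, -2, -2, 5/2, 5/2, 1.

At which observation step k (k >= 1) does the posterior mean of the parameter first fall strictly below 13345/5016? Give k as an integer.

obs 1: x=-2 → posterior Inverse-Gamma(23/10, 45/8)
obs 2: x=-3/2 → posterior Inverse-Gamma(14/5, 49/8)
obs 3: x=1 → posterior Inverse-Gamma(33/10, 29/4)
obs 4: x=-3/2 → posterior Inverse-Gamma(19/5, 31/4)
obs 5: x=-2 → posterior Inverse-Gamma(43/10, 71/8)
obs 6: x=-2 → posterior Inverse-Gamma(24/5, 10)
obs 7: x=2 → posterior Inverse-Gamma(53/10, 105/8)
obs 8: x=-2 → posterior Inverse-Gamma(29/5, 57/4)
obs 9: x=-2 → posterior Inverse-Gamma(63/10, 123/8)
obs 10: x=5/2 → posterior Inverse-Gamma(34/5, 159/8)
obs 11: x=5/2 → posterior Inverse-Gamma(73/10, 195/8)
obs 12: x=1 → posterior Inverse-Gamma(39/5, 51/2)

k = 6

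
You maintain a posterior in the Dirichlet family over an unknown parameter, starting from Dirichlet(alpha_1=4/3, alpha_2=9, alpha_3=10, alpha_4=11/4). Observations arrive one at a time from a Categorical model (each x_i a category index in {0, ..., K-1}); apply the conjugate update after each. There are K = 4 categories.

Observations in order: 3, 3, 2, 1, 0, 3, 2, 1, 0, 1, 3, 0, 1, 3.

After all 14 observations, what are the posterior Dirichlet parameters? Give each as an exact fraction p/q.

alpha_1=13/3, alpha_2=13, alpha_3=12, alpha_4=31/4

obs 1: x=3 → posterior Dirichlet(4/3, 9, 10, 15/4)
obs 2: x=3 → posterior Dirichlet(4/3, 9, 10, 19/4)
obs 3: x=2 → posterior Dirichlet(4/3, 9, 11, 19/4)
obs 4: x=1 → posterior Dirichlet(4/3, 10, 11, 19/4)
obs 5: x=0 → posterior Dirichlet(7/3, 10, 11, 19/4)
obs 6: x=3 → posterior Dirichlet(7/3, 10, 11, 23/4)
obs 7: x=2 → posterior Dirichlet(7/3, 10, 12, 23/4)
obs 8: x=1 → posterior Dirichlet(7/3, 11, 12, 23/4)
obs 9: x=0 → posterior Dirichlet(10/3, 11, 12, 23/4)
obs 10: x=1 → posterior Dirichlet(10/3, 12, 12, 23/4)
obs 11: x=3 → posterior Dirichlet(10/3, 12, 12, 27/4)
obs 12: x=0 → posterior Dirichlet(13/3, 12, 12, 27/4)
obs 13: x=1 → posterior Dirichlet(13/3, 13, 12, 27/4)
obs 14: x=3 → posterior Dirichlet(13/3, 13, 12, 31/4)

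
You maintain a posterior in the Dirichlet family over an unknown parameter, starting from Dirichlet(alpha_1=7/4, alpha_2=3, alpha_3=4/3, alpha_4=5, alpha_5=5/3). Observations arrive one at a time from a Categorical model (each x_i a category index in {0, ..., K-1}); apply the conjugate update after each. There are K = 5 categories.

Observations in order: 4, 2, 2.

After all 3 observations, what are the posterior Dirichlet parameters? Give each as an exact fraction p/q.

obs 1: x=4 → posterior Dirichlet(7/4, 3, 4/3, 5, 8/3)
obs 2: x=2 → posterior Dirichlet(7/4, 3, 7/3, 5, 8/3)
obs 3: x=2 → posterior Dirichlet(7/4, 3, 10/3, 5, 8/3)

alpha_1=7/4, alpha_2=3, alpha_3=10/3, alpha_4=5, alpha_5=8/3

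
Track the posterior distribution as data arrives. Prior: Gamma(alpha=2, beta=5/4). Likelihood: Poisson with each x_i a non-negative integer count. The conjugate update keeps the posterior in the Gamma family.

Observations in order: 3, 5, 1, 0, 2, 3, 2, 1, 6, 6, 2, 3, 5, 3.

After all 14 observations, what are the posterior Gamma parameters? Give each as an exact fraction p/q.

obs 1: x=3 → posterior Gamma(5, 9/4)
obs 2: x=5 → posterior Gamma(10, 13/4)
obs 3: x=1 → posterior Gamma(11, 17/4)
obs 4: x=0 → posterior Gamma(11, 21/4)
obs 5: x=2 → posterior Gamma(13, 25/4)
obs 6: x=3 → posterior Gamma(16, 29/4)
obs 7: x=2 → posterior Gamma(18, 33/4)
obs 8: x=1 → posterior Gamma(19, 37/4)
obs 9: x=6 → posterior Gamma(25, 41/4)
obs 10: x=6 → posterior Gamma(31, 45/4)
obs 11: x=2 → posterior Gamma(33, 49/4)
obs 12: x=3 → posterior Gamma(36, 53/4)
obs 13: x=5 → posterior Gamma(41, 57/4)
obs 14: x=3 → posterior Gamma(44, 61/4)

alpha=44, beta=61/4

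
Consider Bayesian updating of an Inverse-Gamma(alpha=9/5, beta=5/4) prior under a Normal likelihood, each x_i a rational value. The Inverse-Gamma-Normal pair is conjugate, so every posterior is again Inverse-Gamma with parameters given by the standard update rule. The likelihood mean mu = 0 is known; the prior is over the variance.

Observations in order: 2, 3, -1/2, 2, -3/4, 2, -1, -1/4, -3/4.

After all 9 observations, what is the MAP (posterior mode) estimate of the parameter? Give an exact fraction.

obs 1: x=2 → posterior Inverse-Gamma(23/10, 13/4)
obs 2: x=3 → posterior Inverse-Gamma(14/5, 31/4)
obs 3: x=-1/2 → posterior Inverse-Gamma(33/10, 63/8)
obs 4: x=2 → posterior Inverse-Gamma(19/5, 79/8)
obs 5: x=-3/4 → posterior Inverse-Gamma(43/10, 325/32)
obs 6: x=2 → posterior Inverse-Gamma(24/5, 389/32)
obs 7: x=-1 → posterior Inverse-Gamma(53/10, 405/32)
obs 8: x=-1/4 → posterior Inverse-Gamma(29/5, 203/16)
obs 9: x=-3/4 → posterior Inverse-Gamma(63/10, 415/32)

2075/1168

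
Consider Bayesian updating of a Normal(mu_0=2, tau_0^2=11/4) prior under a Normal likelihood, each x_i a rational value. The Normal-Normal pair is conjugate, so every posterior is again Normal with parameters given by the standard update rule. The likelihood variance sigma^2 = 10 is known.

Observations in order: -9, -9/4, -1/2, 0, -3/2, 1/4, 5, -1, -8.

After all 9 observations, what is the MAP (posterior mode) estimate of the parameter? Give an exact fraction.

-107/139

obs 1: x=-9 → posterior Normal(-19/51, 110/51)
obs 2: x=-9/4 → posterior Normal(-175/248, 55/31)
obs 3: x=-1/2 → posterior Normal(-197/292, 110/73)
obs 4: x=0 → posterior Normal(-197/336, 55/42)
obs 5: x=-3/2 → posterior Normal(-263/380, 22/19)
obs 6: x=1/4 → posterior Normal(-63/106, 55/53)
obs 7: x=5 → posterior Normal(-8/117, 110/117)
obs 8: x=-1 → posterior Normal(-19/128, 55/64)
obs 9: x=-8 → posterior Normal(-107/139, 110/139)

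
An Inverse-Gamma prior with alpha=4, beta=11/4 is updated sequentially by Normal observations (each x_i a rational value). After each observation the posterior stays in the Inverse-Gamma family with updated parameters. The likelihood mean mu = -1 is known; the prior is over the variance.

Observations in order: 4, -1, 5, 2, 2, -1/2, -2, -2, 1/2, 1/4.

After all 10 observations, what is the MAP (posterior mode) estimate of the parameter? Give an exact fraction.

1449/320

obs 1: x=4 → posterior Inverse-Gamma(9/2, 61/4)
obs 2: x=-1 → posterior Inverse-Gamma(5, 61/4)
obs 3: x=5 → posterior Inverse-Gamma(11/2, 133/4)
obs 4: x=2 → posterior Inverse-Gamma(6, 151/4)
obs 5: x=2 → posterior Inverse-Gamma(13/2, 169/4)
obs 6: x=-1/2 → posterior Inverse-Gamma(7, 339/8)
obs 7: x=-2 → posterior Inverse-Gamma(15/2, 343/8)
obs 8: x=-2 → posterior Inverse-Gamma(8, 347/8)
obs 9: x=1/2 → posterior Inverse-Gamma(17/2, 89/2)
obs 10: x=1/4 → posterior Inverse-Gamma(9, 1449/32)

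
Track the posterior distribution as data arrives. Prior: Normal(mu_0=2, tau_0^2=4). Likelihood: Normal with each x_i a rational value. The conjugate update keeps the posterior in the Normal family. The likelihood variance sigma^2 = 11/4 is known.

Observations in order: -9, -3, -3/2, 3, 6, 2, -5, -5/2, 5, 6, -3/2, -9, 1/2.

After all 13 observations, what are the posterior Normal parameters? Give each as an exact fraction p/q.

obs 1: x=-9 → posterior Normal(-122/27, 44/27)
obs 2: x=-3 → posterior Normal(-170/43, 44/43)
obs 3: x=-3/2 → posterior Normal(-194/59, 44/59)
obs 4: x=3 → posterior Normal(-146/75, 44/75)
obs 5: x=6 → posterior Normal(-50/91, 44/91)
obs 6: x=2 → posterior Normal(-18/107, 44/107)
obs 7: x=-5 → posterior Normal(-98/123, 44/123)
obs 8: x=-5/2 → posterior Normal(-138/139, 44/139)
obs 9: x=5 → posterior Normal(-58/155, 44/155)
obs 10: x=6 → posterior Normal(2/9, 44/171)
obs 11: x=-3/2 → posterior Normal(14/187, 4/17)
obs 12: x=-9 → posterior Normal(-130/203, 44/203)
obs 13: x=1/2 → posterior Normal(-122/219, 44/219)

mu_0=-122/219, tau_0^2=44/219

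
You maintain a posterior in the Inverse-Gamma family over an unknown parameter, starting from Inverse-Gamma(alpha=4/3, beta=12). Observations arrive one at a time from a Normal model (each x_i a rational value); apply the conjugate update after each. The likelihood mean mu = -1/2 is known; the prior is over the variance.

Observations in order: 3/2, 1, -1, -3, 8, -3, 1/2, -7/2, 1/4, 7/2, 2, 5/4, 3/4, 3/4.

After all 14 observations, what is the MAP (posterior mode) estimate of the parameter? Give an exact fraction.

1851/224

obs 1: x=3/2 → posterior Inverse-Gamma(11/6, 14)
obs 2: x=1 → posterior Inverse-Gamma(7/3, 121/8)
obs 3: x=-1 → posterior Inverse-Gamma(17/6, 61/4)
obs 4: x=-3 → posterior Inverse-Gamma(10/3, 147/8)
obs 5: x=8 → posterior Inverse-Gamma(23/6, 109/2)
obs 6: x=-3 → posterior Inverse-Gamma(13/3, 461/8)
obs 7: x=1/2 → posterior Inverse-Gamma(29/6, 465/8)
obs 8: x=-7/2 → posterior Inverse-Gamma(16/3, 501/8)
obs 9: x=1/4 → posterior Inverse-Gamma(35/6, 2013/32)
obs 10: x=7/2 → posterior Inverse-Gamma(19/3, 2269/32)
obs 11: x=2 → posterior Inverse-Gamma(41/6, 2369/32)
obs 12: x=5/4 → posterior Inverse-Gamma(22/3, 1209/16)
obs 13: x=3/4 → posterior Inverse-Gamma(47/6, 2443/32)
obs 14: x=3/4 → posterior Inverse-Gamma(25/3, 617/8)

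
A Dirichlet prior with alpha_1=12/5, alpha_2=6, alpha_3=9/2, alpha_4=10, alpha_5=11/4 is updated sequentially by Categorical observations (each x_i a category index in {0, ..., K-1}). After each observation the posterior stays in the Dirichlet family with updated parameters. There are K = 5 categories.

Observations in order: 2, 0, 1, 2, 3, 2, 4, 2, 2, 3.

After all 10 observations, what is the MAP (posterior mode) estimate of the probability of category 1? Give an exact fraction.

120/613

obs 1: x=2 → posterior Dirichlet(12/5, 6, 11/2, 10, 11/4)
obs 2: x=0 → posterior Dirichlet(17/5, 6, 11/2, 10, 11/4)
obs 3: x=1 → posterior Dirichlet(17/5, 7, 11/2, 10, 11/4)
obs 4: x=2 → posterior Dirichlet(17/5, 7, 13/2, 10, 11/4)
obs 5: x=3 → posterior Dirichlet(17/5, 7, 13/2, 11, 11/4)
obs 6: x=2 → posterior Dirichlet(17/5, 7, 15/2, 11, 11/4)
obs 7: x=4 → posterior Dirichlet(17/5, 7, 15/2, 11, 15/4)
obs 8: x=2 → posterior Dirichlet(17/5, 7, 17/2, 11, 15/4)
obs 9: x=2 → posterior Dirichlet(17/5, 7, 19/2, 11, 15/4)
obs 10: x=3 → posterior Dirichlet(17/5, 7, 19/2, 12, 15/4)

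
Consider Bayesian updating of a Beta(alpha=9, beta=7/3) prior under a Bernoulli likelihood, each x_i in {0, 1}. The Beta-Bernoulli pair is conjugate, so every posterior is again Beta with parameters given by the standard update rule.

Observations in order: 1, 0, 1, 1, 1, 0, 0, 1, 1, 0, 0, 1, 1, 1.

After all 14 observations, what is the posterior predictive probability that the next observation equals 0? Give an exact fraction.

11/38

obs 1: x=1 → posterior Beta(10, 7/3)
obs 2: x=0 → posterior Beta(10, 10/3)
obs 3: x=1 → posterior Beta(11, 10/3)
obs 4: x=1 → posterior Beta(12, 10/3)
obs 5: x=1 → posterior Beta(13, 10/3)
obs 6: x=0 → posterior Beta(13, 13/3)
obs 7: x=0 → posterior Beta(13, 16/3)
obs 8: x=1 → posterior Beta(14, 16/3)
obs 9: x=1 → posterior Beta(15, 16/3)
obs 10: x=0 → posterior Beta(15, 19/3)
obs 11: x=0 → posterior Beta(15, 22/3)
obs 12: x=1 → posterior Beta(16, 22/3)
obs 13: x=1 → posterior Beta(17, 22/3)
obs 14: x=1 → posterior Beta(18, 22/3)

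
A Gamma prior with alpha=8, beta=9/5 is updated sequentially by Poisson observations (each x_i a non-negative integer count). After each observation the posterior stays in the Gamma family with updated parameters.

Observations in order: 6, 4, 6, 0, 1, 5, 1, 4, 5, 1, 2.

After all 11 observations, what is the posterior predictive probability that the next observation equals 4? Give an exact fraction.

684620727615632005441863448863867255182458784335599834883292965446786378996121600000/3864187345264002326538975196106895186274298713016884217946039928843712014224253378281

obs 1: x=6 → posterior Gamma(14, 14/5)
obs 2: x=4 → posterior Gamma(18, 19/5)
obs 3: x=6 → posterior Gamma(24, 24/5)
obs 4: x=0 → posterior Gamma(24, 29/5)
obs 5: x=1 → posterior Gamma(25, 34/5)
obs 6: x=5 → posterior Gamma(30, 39/5)
obs 7: x=1 → posterior Gamma(31, 44/5)
obs 8: x=4 → posterior Gamma(35, 49/5)
obs 9: x=5 → posterior Gamma(40, 54/5)
obs 10: x=1 → posterior Gamma(41, 59/5)
obs 11: x=2 → posterior Gamma(43, 64/5)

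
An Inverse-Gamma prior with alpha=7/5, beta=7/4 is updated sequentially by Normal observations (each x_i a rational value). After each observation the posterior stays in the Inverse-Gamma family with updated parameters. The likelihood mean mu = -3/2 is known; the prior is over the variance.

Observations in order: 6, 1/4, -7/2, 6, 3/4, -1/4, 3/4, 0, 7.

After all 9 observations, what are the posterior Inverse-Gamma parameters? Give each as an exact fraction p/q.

obs 1: x=6 → posterior Inverse-Gamma(19/10, 239/8)
obs 2: x=1/4 → posterior Inverse-Gamma(12/5, 1005/32)
obs 3: x=-7/2 → posterior Inverse-Gamma(29/10, 1069/32)
obs 4: x=6 → posterior Inverse-Gamma(17/5, 1969/32)
obs 5: x=3/4 → posterior Inverse-Gamma(39/10, 1025/16)
obs 6: x=-1/4 → posterior Inverse-Gamma(22/5, 2075/32)
obs 7: x=3/4 → posterior Inverse-Gamma(49/10, 539/8)
obs 8: x=0 → posterior Inverse-Gamma(27/5, 137/2)
obs 9: x=7 → posterior Inverse-Gamma(59/10, 837/8)

alpha=59/10, beta=837/8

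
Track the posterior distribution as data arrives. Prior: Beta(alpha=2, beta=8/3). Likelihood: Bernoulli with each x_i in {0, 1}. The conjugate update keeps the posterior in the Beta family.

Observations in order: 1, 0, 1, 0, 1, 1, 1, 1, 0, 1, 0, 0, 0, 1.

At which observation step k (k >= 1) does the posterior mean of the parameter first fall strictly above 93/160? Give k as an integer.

obs 1: x=1 → posterior Beta(3, 8/3)
obs 2: x=0 → posterior Beta(3, 11/3)
obs 3: x=1 → posterior Beta(4, 11/3)
obs 4: x=0 → posterior Beta(4, 14/3)
obs 5: x=1 → posterior Beta(5, 14/3)
obs 6: x=1 → posterior Beta(6, 14/3)
obs 7: x=1 → posterior Beta(7, 14/3)
obs 8: x=1 → posterior Beta(8, 14/3)
obs 9: x=0 → posterior Beta(8, 17/3)
obs 10: x=1 → posterior Beta(9, 17/3)
obs 11: x=0 → posterior Beta(9, 20/3)
obs 12: x=0 → posterior Beta(9, 23/3)
obs 13: x=0 → posterior Beta(9, 26/3)
obs 14: x=1 → posterior Beta(10, 26/3)

k = 7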